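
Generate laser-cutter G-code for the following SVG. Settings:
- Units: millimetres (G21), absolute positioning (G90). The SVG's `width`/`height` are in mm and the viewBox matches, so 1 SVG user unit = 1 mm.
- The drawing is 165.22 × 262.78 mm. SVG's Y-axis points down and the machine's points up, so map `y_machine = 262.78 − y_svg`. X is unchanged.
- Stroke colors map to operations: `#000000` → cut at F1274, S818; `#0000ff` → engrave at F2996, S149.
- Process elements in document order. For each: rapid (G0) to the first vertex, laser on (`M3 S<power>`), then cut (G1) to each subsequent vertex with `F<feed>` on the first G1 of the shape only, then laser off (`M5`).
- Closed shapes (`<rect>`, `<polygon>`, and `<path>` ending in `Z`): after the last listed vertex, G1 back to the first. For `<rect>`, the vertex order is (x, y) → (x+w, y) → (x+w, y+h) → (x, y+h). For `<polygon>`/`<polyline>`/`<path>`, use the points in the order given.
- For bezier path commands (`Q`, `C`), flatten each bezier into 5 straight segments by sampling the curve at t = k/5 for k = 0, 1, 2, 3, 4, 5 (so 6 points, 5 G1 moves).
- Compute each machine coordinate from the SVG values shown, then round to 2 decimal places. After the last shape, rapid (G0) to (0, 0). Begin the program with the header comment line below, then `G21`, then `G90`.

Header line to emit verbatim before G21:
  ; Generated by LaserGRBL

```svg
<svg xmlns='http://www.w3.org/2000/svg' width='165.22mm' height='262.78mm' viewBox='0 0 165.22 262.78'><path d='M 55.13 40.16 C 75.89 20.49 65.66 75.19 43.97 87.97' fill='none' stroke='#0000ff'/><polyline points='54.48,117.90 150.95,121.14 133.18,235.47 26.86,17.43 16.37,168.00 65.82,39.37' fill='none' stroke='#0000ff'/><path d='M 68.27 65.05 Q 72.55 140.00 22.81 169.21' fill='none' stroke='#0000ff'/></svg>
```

1 u = 1 mm; y_m = 262.78 − y.

[1] `<path>` cubic bezier, #0000ff→engrave S149 F2996: (55.13,222.62) → (64.02,226.43) → (66.42,217.97) → (63.25,202.83) → (55.45,186.58) → (43.97,174.81)

[2] `<polyline>` open polyline, #0000ff→engrave S149 F2996: (54.48,144.88) → (150.95,141.64) → (133.18,27.31) → (26.86,245.35) → (16.37,94.78) → (65.82,223.41)

[3] `<path>` quadratic bezier, #0000ff→engrave S149 F2996: (68.27,197.73) → (67.82,169.58) → (63.05,145.09) → (53.96,124.26) → (40.55,107.08) → (22.81,93.57)

; Generated by LaserGRBL
G21
G90
G0 X55.13 Y222.62
M3 S149
G1 X64.02 Y226.43 F2996
G1 X66.42 Y217.97
G1 X63.25 Y202.83
G1 X55.45 Y186.58
G1 X43.97 Y174.81
M5
G0 X54.48 Y144.88
M3 S149
G1 X150.95 Y141.64 F2996
G1 X133.18 Y27.31
G1 X26.86 Y245.35
G1 X16.37 Y94.78
G1 X65.82 Y223.41
M5
G0 X68.27 Y197.73
M3 S149
G1 X67.82 Y169.58 F2996
G1 X63.05 Y145.09
G1 X53.96 Y124.26
G1 X40.55 Y107.08
G1 X22.81 Y93.57
M5
G0 X0.00 Y0.00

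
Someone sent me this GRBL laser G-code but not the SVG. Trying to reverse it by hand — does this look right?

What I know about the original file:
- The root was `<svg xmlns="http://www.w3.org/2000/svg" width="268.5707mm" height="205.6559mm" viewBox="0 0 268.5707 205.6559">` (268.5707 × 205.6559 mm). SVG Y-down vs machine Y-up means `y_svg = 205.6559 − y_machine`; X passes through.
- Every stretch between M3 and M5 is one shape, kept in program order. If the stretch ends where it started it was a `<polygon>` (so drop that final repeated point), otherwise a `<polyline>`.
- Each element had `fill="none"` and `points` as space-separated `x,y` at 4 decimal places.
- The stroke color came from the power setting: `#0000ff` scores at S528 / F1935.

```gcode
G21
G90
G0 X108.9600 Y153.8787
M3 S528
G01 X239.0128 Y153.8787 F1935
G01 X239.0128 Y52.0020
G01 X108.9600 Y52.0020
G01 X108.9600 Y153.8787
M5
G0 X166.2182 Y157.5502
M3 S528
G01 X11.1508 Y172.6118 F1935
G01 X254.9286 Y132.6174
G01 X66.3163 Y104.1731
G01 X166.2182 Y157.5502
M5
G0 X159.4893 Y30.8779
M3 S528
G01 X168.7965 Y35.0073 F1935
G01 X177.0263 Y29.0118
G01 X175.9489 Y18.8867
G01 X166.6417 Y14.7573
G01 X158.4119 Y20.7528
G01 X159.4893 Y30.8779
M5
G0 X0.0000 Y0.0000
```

<svg xmlns="http://www.w3.org/2000/svg" width="268.5707mm" height="205.6559mm" viewBox="0 0 268.5707 205.6559">
  <polygon points="108.9600,51.7772 239.0128,51.7772 239.0128,153.6539 108.9600,153.6539" fill="none" stroke="#0000ff"/>
  <polygon points="166.2182,48.1057 11.1508,33.0441 254.9286,73.0385 66.3163,101.4828" fill="none" stroke="#0000ff"/>
  <polygon points="159.4893,174.7780 168.7965,170.6486 177.0263,176.6441 175.9489,186.7692 166.6417,190.8986 158.4119,184.9031" fill="none" stroke="#0000ff"/>
</svg>

Each laser-on run becomes one SVG element. Flip Y back into SVG space with y_svg = 205.6559 − y_machine. Every run uses S528, so all elements get stroke `#0000ff` (score).

Run 1: The run returns to its start, so emit a `<polygon>` with points (Y-flipped): 108.9600,51.7772 239.0128,51.7772 239.0128,153.6539 108.9600,153.6539.

Run 2: The run returns to its start, so emit a `<polygon>` with points (Y-flipped): 166.2182,48.1057 11.1508,33.0441 254.9286,73.0385 66.3163,101.4828.

Run 3: The run returns to its start, so emit a `<polygon>` with points (Y-flipped): 159.4893,174.7780 168.7965,170.6486 177.0263,176.6441 175.9489,186.7692 166.6417,190.8986 158.4119,184.9031.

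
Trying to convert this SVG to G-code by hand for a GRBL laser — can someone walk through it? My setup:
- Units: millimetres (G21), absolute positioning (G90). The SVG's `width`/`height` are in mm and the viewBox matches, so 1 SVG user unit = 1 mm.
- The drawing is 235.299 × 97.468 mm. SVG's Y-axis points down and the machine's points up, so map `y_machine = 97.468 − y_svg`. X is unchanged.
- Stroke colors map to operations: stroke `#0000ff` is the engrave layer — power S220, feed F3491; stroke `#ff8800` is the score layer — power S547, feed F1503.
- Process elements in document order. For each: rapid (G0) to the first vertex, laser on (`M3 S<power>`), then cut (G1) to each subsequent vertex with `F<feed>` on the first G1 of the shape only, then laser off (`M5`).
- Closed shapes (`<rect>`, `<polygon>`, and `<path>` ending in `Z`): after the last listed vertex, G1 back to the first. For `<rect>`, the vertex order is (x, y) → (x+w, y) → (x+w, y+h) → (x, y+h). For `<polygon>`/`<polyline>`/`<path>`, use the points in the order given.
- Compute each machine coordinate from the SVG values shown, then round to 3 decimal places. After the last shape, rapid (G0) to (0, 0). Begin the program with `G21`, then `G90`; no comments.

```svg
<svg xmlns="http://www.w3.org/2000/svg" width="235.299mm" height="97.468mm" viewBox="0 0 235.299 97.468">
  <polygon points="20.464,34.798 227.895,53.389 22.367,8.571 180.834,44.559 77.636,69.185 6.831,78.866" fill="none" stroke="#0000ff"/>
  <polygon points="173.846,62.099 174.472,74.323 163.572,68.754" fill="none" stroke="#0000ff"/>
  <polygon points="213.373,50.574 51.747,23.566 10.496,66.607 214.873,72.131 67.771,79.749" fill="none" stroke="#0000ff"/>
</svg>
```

1 u = 1 mm; y_m = 97.468 − y.

[1] `<polygon>` closed polygon, #0000ff→engrave S220 F3491: (20.464,62.670) → (227.895,44.079) → (22.367,88.897) → (180.834,52.909) → (77.636,28.283) → (6.831,18.602) → (20.464,62.670) (closed)

[2] `<polygon>` regular polygon, #0000ff→engrave S220 F3491: (173.846,35.369) → (174.472,23.145) → (163.572,28.714) → (173.846,35.369) (closed)

[3] `<polygon>` closed polygon, #0000ff→engrave S220 F3491: (213.373,46.894) → (51.747,73.902) → (10.496,30.861) → (214.873,25.337) → (67.771,17.719) → (213.373,46.894) (closed)

G21
G90
G0 X20.464 Y62.670
M3 S220
G1 X227.895 Y44.079 F3491
G1 X22.367 Y88.897
G1 X180.834 Y52.909
G1 X77.636 Y28.283
G1 X6.831 Y18.602
G1 X20.464 Y62.670
M5
G0 X173.846 Y35.369
M3 S220
G1 X174.472 Y23.145 F3491
G1 X163.572 Y28.714
G1 X173.846 Y35.369
M5
G0 X213.373 Y46.894
M3 S220
G1 X51.747 Y73.902 F3491
G1 X10.496 Y30.861
G1 X214.873 Y25.337
G1 X67.771 Y17.719
G1 X213.373 Y46.894
M5
G0 X0.000 Y0.000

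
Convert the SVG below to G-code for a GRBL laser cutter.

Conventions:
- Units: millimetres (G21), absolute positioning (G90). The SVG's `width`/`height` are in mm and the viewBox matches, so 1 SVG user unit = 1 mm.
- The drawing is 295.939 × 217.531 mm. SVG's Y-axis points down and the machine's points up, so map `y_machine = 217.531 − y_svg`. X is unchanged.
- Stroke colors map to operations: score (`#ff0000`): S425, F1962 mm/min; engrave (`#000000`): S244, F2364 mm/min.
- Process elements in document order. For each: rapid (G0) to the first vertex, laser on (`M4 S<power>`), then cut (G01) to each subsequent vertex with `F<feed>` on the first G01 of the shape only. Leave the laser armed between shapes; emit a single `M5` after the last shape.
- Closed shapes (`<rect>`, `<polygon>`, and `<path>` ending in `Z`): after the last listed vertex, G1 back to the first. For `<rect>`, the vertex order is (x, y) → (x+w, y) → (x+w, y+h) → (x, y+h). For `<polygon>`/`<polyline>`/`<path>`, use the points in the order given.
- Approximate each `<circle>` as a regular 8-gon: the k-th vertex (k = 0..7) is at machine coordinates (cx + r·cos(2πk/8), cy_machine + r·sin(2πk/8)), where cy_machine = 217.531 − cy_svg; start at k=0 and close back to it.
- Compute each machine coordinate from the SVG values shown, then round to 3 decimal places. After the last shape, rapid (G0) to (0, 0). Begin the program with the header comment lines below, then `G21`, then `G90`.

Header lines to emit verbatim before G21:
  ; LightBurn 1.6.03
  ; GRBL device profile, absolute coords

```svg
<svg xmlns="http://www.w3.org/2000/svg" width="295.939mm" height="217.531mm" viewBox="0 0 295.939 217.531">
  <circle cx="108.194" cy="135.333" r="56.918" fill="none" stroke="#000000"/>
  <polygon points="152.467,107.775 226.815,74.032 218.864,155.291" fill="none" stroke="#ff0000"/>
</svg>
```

; LightBurn 1.6.03
; GRBL device profile, absolute coords
G21
G90
G0 X165.112 Y82.198
M4 S244
G01 X148.441 Y122.445 F2364
G01 X108.194 Y139.116
G01 X67.947 Y122.445
G01 X51.276 Y82.198
G01 X67.947 Y41.951
G01 X108.194 Y25.280
G01 X148.441 Y41.951
G01 X165.112 Y82.198
G0 X152.467 Y109.756
M4 S425
G01 X226.815 Y143.499 F1962
G01 X218.864 Y62.240
G01 X152.467 Y109.756
M5
G0 X0.000 Y0.000

1 u = 1 mm; y_m = 217.531 − y.

[1] `<circle>` circle, #000000→engrave S244 F2364: (165.112,82.198) → (148.441,122.445) → (108.194,139.116) → (67.947,122.445) → (51.276,82.198) → (67.947,41.951) → (108.194,25.280) → (148.441,41.951) → (165.112,82.198) (closed)

[2] `<polygon>` regular polygon, #ff0000→score S425 F1962: (152.467,109.756) → (226.815,143.499) → (218.864,62.240) → (152.467,109.756) (closed)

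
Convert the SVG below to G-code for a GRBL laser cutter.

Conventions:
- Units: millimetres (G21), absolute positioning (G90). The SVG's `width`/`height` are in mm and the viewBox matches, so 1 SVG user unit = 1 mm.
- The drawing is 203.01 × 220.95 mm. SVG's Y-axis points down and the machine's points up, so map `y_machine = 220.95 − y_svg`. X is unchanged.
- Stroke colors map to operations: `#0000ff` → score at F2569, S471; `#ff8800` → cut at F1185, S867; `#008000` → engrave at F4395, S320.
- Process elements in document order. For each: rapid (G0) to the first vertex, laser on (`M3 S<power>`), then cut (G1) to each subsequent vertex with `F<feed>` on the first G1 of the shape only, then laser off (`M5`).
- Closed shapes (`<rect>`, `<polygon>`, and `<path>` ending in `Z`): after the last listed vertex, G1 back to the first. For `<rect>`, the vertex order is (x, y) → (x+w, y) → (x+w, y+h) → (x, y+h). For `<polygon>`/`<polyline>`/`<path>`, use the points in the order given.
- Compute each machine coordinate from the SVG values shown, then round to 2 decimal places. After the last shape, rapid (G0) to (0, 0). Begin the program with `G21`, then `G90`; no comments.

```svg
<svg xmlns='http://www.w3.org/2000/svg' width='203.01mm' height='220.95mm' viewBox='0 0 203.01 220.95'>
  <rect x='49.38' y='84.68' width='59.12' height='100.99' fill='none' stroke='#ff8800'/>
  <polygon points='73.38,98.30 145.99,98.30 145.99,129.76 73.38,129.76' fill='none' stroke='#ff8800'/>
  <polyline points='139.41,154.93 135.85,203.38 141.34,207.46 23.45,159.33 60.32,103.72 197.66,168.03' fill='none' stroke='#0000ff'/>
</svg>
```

Since the viewBox matches the mm dimensions, user units are millimetres directly. The only transform is the Y-flip y_m = 220.95 − y_svg.

Shape 1 is a rectangle drawn with `<rect>`. Its stroke #ff8800 means cut at S867, F1185. After flipping Y the toolpath is (49.38,136.27) → (108.50,136.27) → (108.50,35.28) → (49.38,35.28) → (49.38,136.27), returning to the start.

Shape 2 is a rectangle drawn with `<polygon>`. Its stroke #ff8800 means cut at S867, F1185. After flipping Y the toolpath is (73.38,122.65) → (145.99,122.65) → (145.99,91.19) → (73.38,91.19) → (73.38,122.65), returning to the start.

Shape 3 is a open polyline drawn with `<polyline>`. Its stroke #0000ff means score at S471, F2569. After flipping Y the toolpath is (139.41,66.02) → (135.85,17.57) → (141.34,13.49) → (23.45,61.62) → (60.32,117.23) → (197.66,52.92).

G21
G90
G0 X49.38 Y136.27
M3 S867
G1 X108.50 Y136.27 F1185
G1 X108.50 Y35.28
G1 X49.38 Y35.28
G1 X49.38 Y136.27
M5
G0 X73.38 Y122.65
M3 S867
G1 X145.99 Y122.65 F1185
G1 X145.99 Y91.19
G1 X73.38 Y91.19
G1 X73.38 Y122.65
M5
G0 X139.41 Y66.02
M3 S471
G1 X135.85 Y17.57 F2569
G1 X141.34 Y13.49
G1 X23.45 Y61.62
G1 X60.32 Y117.23
G1 X197.66 Y52.92
M5
G0 X0.00 Y0.00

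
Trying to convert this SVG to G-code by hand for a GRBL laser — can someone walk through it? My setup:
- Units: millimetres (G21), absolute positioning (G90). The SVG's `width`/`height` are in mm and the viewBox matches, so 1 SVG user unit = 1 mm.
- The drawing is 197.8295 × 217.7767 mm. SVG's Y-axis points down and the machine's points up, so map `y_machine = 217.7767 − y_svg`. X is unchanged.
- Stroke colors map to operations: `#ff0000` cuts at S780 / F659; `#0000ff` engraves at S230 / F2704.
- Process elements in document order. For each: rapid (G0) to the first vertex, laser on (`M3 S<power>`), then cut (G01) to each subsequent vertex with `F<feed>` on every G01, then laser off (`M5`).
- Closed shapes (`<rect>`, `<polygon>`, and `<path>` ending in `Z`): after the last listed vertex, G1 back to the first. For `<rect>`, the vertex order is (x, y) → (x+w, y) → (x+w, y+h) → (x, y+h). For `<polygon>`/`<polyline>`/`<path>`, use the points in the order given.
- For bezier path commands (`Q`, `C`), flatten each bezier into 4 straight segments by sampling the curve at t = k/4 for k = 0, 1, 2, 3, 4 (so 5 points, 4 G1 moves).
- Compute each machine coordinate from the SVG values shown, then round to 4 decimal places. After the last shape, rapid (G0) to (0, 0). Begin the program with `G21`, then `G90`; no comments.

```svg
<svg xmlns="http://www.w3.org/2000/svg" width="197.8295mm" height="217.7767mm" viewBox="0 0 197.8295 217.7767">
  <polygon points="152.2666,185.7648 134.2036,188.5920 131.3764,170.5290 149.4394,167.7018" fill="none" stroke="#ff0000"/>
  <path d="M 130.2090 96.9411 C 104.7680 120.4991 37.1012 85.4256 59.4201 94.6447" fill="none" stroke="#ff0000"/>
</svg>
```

Since the viewBox matches the mm dimensions, user units are millimetres directly. The only transform is the Y-flip y_m = 217.7767 − y_svg.

Shape 1 is a regular polygon drawn with `<polygon>`. Its stroke #ff0000 means cut at S780, F659. After flipping Y the toolpath is (152.2666,32.0119) → (134.2036,29.1847) → (131.3764,47.2477) → (149.4394,50.0749) → (152.2666,32.0119), returning to the start.

Shape 2 is a cubic bezier drawn with `<path>`. Its stroke #ff0000 means cut at S780, F659. After flipping Y the toolpath is (130.2090,120.8356) → (105.2767,112.5523) → (76.9046,116.6067) → (57.4874,123.3497) → (59.4201,123.1320).

G21
G90
G0 X152.2666 Y32.0119
M3 S780
G01 X134.2036 Y29.1847 F659
G01 X131.3764 Y47.2477 F659
G01 X149.4394 Y50.0749 F659
G01 X152.2666 Y32.0119 F659
M5
G0 X130.2090 Y120.8356
M3 S780
G01 X105.2767 Y112.5523 F659
G01 X76.9046 Y116.6067 F659
G01 X57.4874 Y123.3497 F659
G01 X59.4201 Y123.1320 F659
M5
G0 X0.0000 Y0.0000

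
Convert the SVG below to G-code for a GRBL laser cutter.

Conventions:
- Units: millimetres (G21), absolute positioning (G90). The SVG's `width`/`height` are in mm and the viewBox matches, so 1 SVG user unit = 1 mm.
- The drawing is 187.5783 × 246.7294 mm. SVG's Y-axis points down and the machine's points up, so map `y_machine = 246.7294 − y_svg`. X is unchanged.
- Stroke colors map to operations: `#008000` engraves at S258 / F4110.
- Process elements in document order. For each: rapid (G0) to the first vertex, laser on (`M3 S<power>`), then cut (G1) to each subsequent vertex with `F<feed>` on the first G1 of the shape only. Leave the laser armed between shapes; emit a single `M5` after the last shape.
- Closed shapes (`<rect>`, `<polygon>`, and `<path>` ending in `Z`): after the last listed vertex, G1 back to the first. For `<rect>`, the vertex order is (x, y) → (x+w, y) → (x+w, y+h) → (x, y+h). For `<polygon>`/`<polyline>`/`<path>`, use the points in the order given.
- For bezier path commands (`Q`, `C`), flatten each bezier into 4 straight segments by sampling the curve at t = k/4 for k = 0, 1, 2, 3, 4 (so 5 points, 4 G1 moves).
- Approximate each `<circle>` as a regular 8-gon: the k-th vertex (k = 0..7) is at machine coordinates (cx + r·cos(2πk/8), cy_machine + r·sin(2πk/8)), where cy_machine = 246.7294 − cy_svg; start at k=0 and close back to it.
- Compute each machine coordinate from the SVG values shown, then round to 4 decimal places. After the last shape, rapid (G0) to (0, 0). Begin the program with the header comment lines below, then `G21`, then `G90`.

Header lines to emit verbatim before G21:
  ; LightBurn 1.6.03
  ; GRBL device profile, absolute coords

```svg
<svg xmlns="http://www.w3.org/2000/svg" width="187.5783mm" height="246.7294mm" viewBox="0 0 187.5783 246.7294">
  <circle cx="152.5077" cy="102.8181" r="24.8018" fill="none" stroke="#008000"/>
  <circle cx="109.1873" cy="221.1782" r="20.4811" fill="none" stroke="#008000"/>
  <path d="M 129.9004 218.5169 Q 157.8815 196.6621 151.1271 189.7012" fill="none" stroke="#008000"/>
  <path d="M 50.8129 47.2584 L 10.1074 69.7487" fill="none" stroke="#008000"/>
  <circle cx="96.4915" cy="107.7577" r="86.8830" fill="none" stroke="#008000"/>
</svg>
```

; LightBurn 1.6.03
; GRBL device profile, absolute coords
G21
G90
G0 X177.3095 Y143.9113
M3 S258
G1 X170.0452 Y161.4488 F4110
G1 X152.5077 Y168.7131
G1 X134.9702 Y161.4488
G1 X127.7059 Y143.9113
G1 X134.9702 Y126.3738
G1 X152.5077 Y119.1095
G1 X170.0452 Y126.3738
G1 X177.3095 Y143.9113
G0 X129.6684 Y25.5512
M3 S258
G1 X123.6696 Y40.0335 F4110
G1 X109.1873 Y46.0323
G1 X94.7050 Y40.0335
G1 X88.7062 Y25.5512
G1 X94.7050 Y11.0689
G1 X109.1873 Y5.0701
G1 X123.6696 Y11.0689
G1 X129.6684 Y25.5512
G0 X129.9004 Y28.2125
M3 S258
G1 X141.7200 Y38.2090 F4110
G1 X149.1976 Y46.3438
G1 X152.3333 Y52.6169
G1 X151.1271 Y57.0282
G0 X50.8129 Y199.4710
M3 S258
G1 X10.1074 Y176.9807 F4110
G0 X183.3745 Y138.9717
M3 S258
G1 X157.9271 Y200.4073 F4110
G1 X96.4915 Y225.8547
G1 X35.0559 Y200.4073
G1 X9.6085 Y138.9717
G1 X35.0559 Y77.5361
G1 X96.4915 Y52.0887
G1 X157.9271 Y77.5361
G1 X183.3745 Y138.9717
M5
G0 X0.0000 Y0.0000

1 u = 1 mm; y_m = 246.7294 − y.

[1] `<circle>` circle, #008000→engrave S258 F4110: (177.3095,143.9113) → (170.0452,161.4488) → (152.5077,168.7131) → (134.9702,161.4488) → (127.7059,143.9113) → (134.9702,126.3738) → (152.5077,119.1095) → (170.0452,126.3738) → (177.3095,143.9113) (closed)

[2] `<circle>` circle, #008000→engrave S258 F4110: (129.6684,25.5512) → (123.6696,40.0335) → (109.1873,46.0323) → (94.7050,40.0335) → (88.7062,25.5512) → (94.7050,11.0689) → (109.1873,5.0701) → (123.6696,11.0689) → (129.6684,25.5512) (closed)

[3] `<path>` quadratic bezier, #008000→engrave S258 F4110: (129.9004,28.2125) → (141.7200,38.2090) → (149.1976,46.3438) → (152.3333,52.6169) → (151.1271,57.0282)

[4] `<path>` line segment, #008000→engrave S258 F4110: (50.8129,199.4710) → (10.1074,176.9807)

[5] `<circle>` circle, #008000→engrave S258 F4110: (183.3745,138.9717) → (157.9271,200.4073) → (96.4915,225.8547) → (35.0559,200.4073) → (9.6085,138.9717) → (35.0559,77.5361) → (96.4915,52.0887) → (157.9271,77.5361) → (183.3745,138.9717) (closed)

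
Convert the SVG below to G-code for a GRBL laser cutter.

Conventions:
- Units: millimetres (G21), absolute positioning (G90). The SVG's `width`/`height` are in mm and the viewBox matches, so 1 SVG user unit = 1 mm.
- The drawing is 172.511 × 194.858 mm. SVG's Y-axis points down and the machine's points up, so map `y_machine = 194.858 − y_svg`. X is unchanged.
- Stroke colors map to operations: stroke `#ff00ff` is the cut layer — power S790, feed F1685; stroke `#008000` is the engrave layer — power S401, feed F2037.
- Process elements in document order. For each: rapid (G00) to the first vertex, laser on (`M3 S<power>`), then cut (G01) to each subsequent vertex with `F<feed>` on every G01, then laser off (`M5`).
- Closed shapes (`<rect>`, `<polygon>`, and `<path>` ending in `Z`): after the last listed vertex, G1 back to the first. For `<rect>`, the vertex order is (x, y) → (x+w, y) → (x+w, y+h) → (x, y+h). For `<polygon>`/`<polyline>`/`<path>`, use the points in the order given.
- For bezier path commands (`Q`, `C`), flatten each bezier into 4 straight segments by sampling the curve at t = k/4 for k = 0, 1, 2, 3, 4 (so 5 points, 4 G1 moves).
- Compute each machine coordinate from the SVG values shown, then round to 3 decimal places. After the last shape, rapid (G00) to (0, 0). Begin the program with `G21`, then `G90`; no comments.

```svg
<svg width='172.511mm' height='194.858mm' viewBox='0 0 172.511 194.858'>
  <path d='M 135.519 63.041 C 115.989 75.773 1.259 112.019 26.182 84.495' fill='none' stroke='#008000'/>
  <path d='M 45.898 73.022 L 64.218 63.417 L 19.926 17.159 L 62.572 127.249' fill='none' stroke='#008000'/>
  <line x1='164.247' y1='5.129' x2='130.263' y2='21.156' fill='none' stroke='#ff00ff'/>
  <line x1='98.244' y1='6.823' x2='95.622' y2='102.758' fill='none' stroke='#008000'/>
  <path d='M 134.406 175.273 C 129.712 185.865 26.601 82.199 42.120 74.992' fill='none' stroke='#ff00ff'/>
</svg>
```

viewBox `0 0 172.511 194.858` with mm width/height → 1 unit = 1 mm. Flip: y_m = 194.858 − y_svg.

**Shape 1** — `<path>` cubic bezier, stroke `#008000` → engrave (S401, F2037). Control points (SVG): P0=(135.519,63.041), P1=(115.989,75.773), P2=(1.259,112.019), P3=(26.182,84.495); sampled at t=k/4. Machine vertices: (135.519,131.817) → (106.691,119.223) → (64.181,105.994) → (30.005,100.313) → (26.182,110.363). Open path.

**Shape 2** — `<path>` open polyline, stroke `#008000` → engrave (S401, F2037). Machine vertices: (45.898,121.836) → (64.218,131.441) → (19.926,177.699) → (62.572,67.609). Open path.

**Shape 3** — `<line>` line segment, stroke `#ff00ff` → cut (S790, F1685). Machine vertices: (164.247,189.729) → (130.263,173.702). Open path.

**Shape 4** — `<line>` line segment, stroke `#008000` → engrave (S401, F2037). Machine vertices: (98.244,188.035) → (95.622,92.100). Open path.

**Shape 5** — `<path>` cubic bezier, stroke `#ff00ff` → cut (S790, F1685). Control points (SVG): P0=(134.406,175.273), P1=(129.712,185.865), P2=(26.601,82.199), P3=(42.120,74.992); sampled at t=k/4. Machine vertices: (134.406,19.585) → (115.824,29.772) → (80.683,63.051) → (49.333,99.667) → (42.120,119.866). Open path.

G21
G90
G00 X135.519 Y131.817
M3 S401
G01 X106.691 Y119.223 F2037
G01 X64.181 Y105.994 F2037
G01 X30.005 Y100.313 F2037
G01 X26.182 Y110.363 F2037
M5
G00 X45.898 Y121.836
M3 S401
G01 X64.218 Y131.441 F2037
G01 X19.926 Y177.699 F2037
G01 X62.572 Y67.609 F2037
M5
G00 X164.247 Y189.729
M3 S790
G01 X130.263 Y173.702 F1685
M5
G00 X98.244 Y188.035
M3 S401
G01 X95.622 Y92.100 F2037
M5
G00 X134.406 Y19.585
M3 S790
G01 X115.824 Y29.772 F1685
G01 X80.683 Y63.051 F1685
G01 X49.333 Y99.667 F1685
G01 X42.120 Y119.866 F1685
M5
G00 X0.000 Y0.000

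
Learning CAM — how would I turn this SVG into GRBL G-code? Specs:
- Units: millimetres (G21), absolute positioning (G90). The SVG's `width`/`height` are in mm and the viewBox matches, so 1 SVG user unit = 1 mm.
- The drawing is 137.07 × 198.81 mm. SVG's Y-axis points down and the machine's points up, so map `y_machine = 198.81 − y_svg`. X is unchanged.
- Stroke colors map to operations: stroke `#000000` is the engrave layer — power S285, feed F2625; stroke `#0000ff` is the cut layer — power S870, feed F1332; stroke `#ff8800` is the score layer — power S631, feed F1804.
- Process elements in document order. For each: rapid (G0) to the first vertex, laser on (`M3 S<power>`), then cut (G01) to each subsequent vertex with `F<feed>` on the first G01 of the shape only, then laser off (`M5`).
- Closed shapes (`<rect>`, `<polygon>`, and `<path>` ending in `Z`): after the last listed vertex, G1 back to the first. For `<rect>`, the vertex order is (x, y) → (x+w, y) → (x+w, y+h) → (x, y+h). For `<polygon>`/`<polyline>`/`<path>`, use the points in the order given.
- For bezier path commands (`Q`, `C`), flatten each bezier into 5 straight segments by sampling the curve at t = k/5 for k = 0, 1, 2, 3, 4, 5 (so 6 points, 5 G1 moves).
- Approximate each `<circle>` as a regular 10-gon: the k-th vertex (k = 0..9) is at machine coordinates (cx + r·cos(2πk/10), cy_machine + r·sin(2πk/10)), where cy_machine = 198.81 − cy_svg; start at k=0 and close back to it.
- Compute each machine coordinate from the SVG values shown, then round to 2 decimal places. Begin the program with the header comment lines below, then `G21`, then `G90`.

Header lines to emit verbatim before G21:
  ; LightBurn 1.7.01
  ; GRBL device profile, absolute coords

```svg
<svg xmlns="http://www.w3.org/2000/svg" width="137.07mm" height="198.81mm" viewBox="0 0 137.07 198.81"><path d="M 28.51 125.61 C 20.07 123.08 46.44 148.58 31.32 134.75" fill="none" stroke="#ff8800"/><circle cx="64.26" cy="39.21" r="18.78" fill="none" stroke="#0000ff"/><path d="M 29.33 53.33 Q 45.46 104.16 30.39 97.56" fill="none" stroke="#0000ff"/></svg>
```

; LightBurn 1.7.01
; GRBL device profile, absolute coords
G21
G90
G0 X28.51 Y73.20
M3 S631
G01 X27.01 Y71.89 F1804
G01 X30.21 Y67.09
G01 X34.43 Y62.03
G01 X36.02 Y59.94
G01 X31.32 Y64.06
M5
G0 X83.04 Y159.60
M3 S870
G01 X79.45 Y170.64 F1332
G01 X70.06 Y177.46
G01 X58.46 Y177.46
G01 X49.07 Y170.64
G01 X45.48 Y159.60
G01 X49.07 Y148.56
G01 X58.46 Y141.74
G01 X70.06 Y141.74
G01 X79.45 Y148.56
G01 X83.04 Y159.60
M5
G0 X29.33 Y145.48
M3 S870
G01 X34.53 Y127.45 F1332
G01 X37.24 Y114.00
G01 X37.45 Y105.16
G01 X35.17 Y100.91
G01 X30.39 Y101.25
M5

Since the viewBox matches the mm dimensions, user units are millimetres directly. The only transform is the Y-flip y_m = 198.81 − y_svg.

Shape 1 is a cubic bezier drawn with `<path>`. Its stroke #ff8800 means score at S631, F1804. After flipping Y the toolpath is (28.51,73.20) → (27.01,71.89) → (30.21,67.09) → (34.43,62.03) → (36.02,59.94) → (31.32,64.06).

Shape 2 is a circle drawn with `<circle>`. Its stroke #0000ff means cut at S870, F1332. After flipping Y the toolpath is (83.04,159.60) → (79.45,170.64) → (70.06,177.46) → (58.46,177.46) → (49.07,170.64) → (45.48,159.60) → (49.07,148.56) → (58.46,141.74) → (70.06,141.74) → (79.45,148.56) → (83.04,159.60), returning to the start.

Shape 3 is a quadratic bezier drawn with `<path>`. Its stroke #0000ff means cut at S870, F1332. After flipping Y the toolpath is (29.33,145.48) → (34.53,127.45) → (37.24,114.00) → (37.45,105.16) → (35.17,100.91) → (30.39,101.25).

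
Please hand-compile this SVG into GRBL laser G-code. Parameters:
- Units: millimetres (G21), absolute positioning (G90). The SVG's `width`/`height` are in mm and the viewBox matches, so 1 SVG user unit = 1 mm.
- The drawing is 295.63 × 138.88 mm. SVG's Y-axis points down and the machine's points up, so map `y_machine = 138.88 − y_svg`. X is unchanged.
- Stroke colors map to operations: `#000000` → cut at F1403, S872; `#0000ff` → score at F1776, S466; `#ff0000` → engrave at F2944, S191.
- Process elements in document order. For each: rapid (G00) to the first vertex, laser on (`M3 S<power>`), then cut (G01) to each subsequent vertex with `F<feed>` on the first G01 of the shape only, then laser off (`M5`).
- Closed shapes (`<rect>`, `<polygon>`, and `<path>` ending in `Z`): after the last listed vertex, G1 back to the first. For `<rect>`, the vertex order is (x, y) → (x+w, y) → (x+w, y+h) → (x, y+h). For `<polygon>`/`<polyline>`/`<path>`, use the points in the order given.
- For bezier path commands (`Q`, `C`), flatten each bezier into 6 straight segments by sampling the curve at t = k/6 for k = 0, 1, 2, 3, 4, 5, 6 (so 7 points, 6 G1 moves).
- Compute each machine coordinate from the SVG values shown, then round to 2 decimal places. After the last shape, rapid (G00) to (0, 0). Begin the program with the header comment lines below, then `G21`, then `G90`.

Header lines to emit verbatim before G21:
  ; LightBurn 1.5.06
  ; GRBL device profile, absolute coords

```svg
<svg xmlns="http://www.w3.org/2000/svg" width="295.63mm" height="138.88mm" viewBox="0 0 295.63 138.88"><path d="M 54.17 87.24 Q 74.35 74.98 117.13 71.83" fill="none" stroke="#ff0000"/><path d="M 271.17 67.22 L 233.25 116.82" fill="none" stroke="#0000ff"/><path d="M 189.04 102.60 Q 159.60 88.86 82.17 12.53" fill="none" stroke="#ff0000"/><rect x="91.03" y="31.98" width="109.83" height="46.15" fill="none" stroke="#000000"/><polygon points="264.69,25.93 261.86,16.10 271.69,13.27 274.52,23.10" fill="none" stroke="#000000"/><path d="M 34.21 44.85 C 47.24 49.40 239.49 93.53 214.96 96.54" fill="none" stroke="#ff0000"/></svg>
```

Since the viewBox matches the mm dimensions, user units are millimetres directly. The only transform is the Y-flip y_m = 138.88 − y_svg.

Shape 1 is a quadratic bezier drawn with `<path>`. Its stroke #ff0000 means engrave at S191, F2944. After flipping Y the toolpath is (54.17,51.64) → (61.52,55.47) → (70.13,58.80) → (80.00,61.62) → (91.12,63.94) → (103.50,65.75) → (117.13,67.05).

Shape 2 is a line segment drawn with `<path>`. Its stroke #0000ff means score at S466, F1776. After flipping Y the toolpath is (271.17,71.66) → (233.25,22.06).

Shape 3 is a quadratic bezier drawn with `<path>`. Its stroke #ff0000 means engrave at S191, F2944. After flipping Y the toolpath is (189.04,36.28) → (177.89,42.60) → (164.08,52.39) → (147.60,65.67) → (128.46,82.42) → (106.65,102.65) → (82.17,126.35).

Shape 4 is a rectangle drawn with `<rect>`. Its stroke #000000 means cut at S872, F1403. After flipping Y the toolpath is (91.03,106.90) → (200.86,106.90) → (200.86,60.75) → (91.03,60.75) → (91.03,106.90), returning to the start.

Shape 5 is a regular polygon drawn with `<polygon>`. Its stroke #000000 means cut at S872, F1403. After flipping Y the toolpath is (264.69,112.95) → (261.86,122.78) → (271.69,125.61) → (274.52,115.78) → (264.69,112.95), returning to the start.

Shape 6 is a cubic bezier drawn with `<path>`. Its stroke #ff0000 means engrave at S191, F2944. After flipping Y the toolpath is (34.21,94.03) → (53.83,88.83) → (92.31,79.28) → (138.67,67.61) → (181.90,56.07) → (210.99,46.90) → (214.96,42.34).

; LightBurn 1.5.06
; GRBL device profile, absolute coords
G21
G90
G00 X54.17 Y51.64
M3 S191
G01 X61.52 Y55.47 F2944
G01 X70.13 Y58.80
G01 X80.00 Y61.62
G01 X91.12 Y63.94
G01 X103.50 Y65.75
G01 X117.13 Y67.05
M5
G00 X271.17 Y71.66
M3 S466
G01 X233.25 Y22.06 F1776
M5
G00 X189.04 Y36.28
M3 S191
G01 X177.89 Y42.60 F2944
G01 X164.08 Y52.39
G01 X147.60 Y65.67
G01 X128.46 Y82.42
G01 X106.65 Y102.65
G01 X82.17 Y126.35
M5
G00 X91.03 Y106.90
M3 S872
G01 X200.86 Y106.90 F1403
G01 X200.86 Y60.75
G01 X91.03 Y60.75
G01 X91.03 Y106.90
M5
G00 X264.69 Y112.95
M3 S872
G01 X261.86 Y122.78 F1403
G01 X271.69 Y125.61
G01 X274.52 Y115.78
G01 X264.69 Y112.95
M5
G00 X34.21 Y94.03
M3 S191
G01 X53.83 Y88.83 F2944
G01 X92.31 Y79.28
G01 X138.67 Y67.61
G01 X181.90 Y56.07
G01 X210.99 Y46.90
G01 X214.96 Y42.34
M5
G00 X0.00 Y0.00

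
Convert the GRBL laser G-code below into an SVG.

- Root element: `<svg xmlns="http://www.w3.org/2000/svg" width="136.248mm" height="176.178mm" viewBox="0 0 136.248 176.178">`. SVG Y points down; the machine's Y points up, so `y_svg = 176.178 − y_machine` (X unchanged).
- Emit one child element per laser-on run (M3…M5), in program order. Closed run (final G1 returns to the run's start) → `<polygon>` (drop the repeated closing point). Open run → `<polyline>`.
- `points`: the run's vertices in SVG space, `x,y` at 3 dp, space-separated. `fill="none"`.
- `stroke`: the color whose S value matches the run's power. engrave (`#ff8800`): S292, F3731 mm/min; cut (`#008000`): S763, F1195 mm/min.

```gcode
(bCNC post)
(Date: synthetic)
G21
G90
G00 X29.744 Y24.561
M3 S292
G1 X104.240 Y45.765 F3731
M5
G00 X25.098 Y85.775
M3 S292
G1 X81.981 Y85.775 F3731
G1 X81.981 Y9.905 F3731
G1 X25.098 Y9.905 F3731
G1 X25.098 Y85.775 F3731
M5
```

Machine Y-up, SVG Y-down with viewBox height 176.178, so y_svg = 176.178 − y_machine; X carries over. Every run uses S292, so all elements get stroke `#ff8800` (engrave).

Run 1: The run is open, so emit a `<polyline>` with points (Y-flipped): 29.744,151.617 104.240,130.413.

Run 2: The run returns to its start, so emit a `<polygon>` with points (Y-flipped): 25.098,90.403 81.981,90.403 81.981,166.273 25.098,166.273.

<svg xmlns="http://www.w3.org/2000/svg" width="136.248mm" height="176.178mm" viewBox="0 0 136.248 176.178">
  <polyline points="29.744,151.617 104.240,130.413" fill="none" stroke="#ff8800"/>
  <polygon points="25.098,90.403 81.981,90.403 81.981,166.273 25.098,166.273" fill="none" stroke="#ff8800"/>
</svg>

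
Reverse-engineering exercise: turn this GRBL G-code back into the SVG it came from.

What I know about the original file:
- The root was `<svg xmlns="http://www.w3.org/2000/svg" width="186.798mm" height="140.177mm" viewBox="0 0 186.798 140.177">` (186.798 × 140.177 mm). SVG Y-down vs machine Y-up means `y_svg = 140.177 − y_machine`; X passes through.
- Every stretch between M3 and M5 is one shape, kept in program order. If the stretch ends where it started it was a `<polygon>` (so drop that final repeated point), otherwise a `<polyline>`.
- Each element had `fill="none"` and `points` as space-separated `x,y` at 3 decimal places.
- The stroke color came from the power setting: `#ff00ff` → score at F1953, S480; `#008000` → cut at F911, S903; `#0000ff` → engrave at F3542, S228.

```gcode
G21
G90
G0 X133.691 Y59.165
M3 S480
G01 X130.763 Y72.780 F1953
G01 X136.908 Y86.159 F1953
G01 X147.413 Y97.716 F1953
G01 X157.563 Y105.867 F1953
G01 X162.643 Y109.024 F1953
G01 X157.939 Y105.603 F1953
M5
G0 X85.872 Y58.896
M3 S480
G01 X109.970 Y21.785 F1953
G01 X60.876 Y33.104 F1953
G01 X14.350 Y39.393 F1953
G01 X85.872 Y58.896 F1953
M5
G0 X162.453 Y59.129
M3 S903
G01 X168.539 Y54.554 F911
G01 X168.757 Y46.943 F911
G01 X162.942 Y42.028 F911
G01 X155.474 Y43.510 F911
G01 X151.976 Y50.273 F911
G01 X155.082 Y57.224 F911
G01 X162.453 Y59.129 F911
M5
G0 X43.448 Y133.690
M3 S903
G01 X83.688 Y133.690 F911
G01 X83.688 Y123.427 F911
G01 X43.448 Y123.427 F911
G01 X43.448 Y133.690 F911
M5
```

<svg xmlns="http://www.w3.org/2000/svg" width="186.798mm" height="140.177mm" viewBox="0 0 186.798 140.177">
  <polyline points="133.691,81.012 130.763,67.397 136.908,54.018 147.413,42.461 157.563,34.310 162.643,31.153 157.939,34.574" fill="none" stroke="#ff00ff"/>
  <polygon points="85.872,81.281 109.970,118.392 60.876,107.073 14.350,100.784" fill="none" stroke="#ff00ff"/>
  <polygon points="162.453,81.048 168.539,85.623 168.757,93.234 162.942,98.149 155.474,96.667 151.976,89.904 155.082,82.953" fill="none" stroke="#008000"/>
  <polygon points="43.448,6.487 83.688,6.487 83.688,16.750 43.448,16.750" fill="none" stroke="#008000"/>
</svg>

Each laser-on run becomes one SVG element. Flip Y back into SVG space with y_svg = 140.177 − y_machine.

Run 1: S480 ⇒ score layer `#ff00ff`. The run is open, so emit a `<polyline>` with points (Y-flipped): 133.691,81.012 130.763,67.397 136.908,54.018 147.413,42.461 157.563,34.310 162.643,31.153 157.939,34.574.

Run 2: the run's S480 means `#ff00ff` (score). The run returns to its start, so emit a `<polygon>` with points (Y-flipped): 85.872,81.281 109.970,118.392 60.876,107.073 14.350,100.784.

Run 3: power S903 maps to stroke `#008000` (cut). The run returns to its start, so emit a `<polygon>` with points (Y-flipped): 162.453,81.048 168.539,85.623 168.757,93.234 162.942,98.149 155.474,96.667 151.976,89.904 155.082,82.953.

Run 4: power S903 maps to stroke `#008000` (cut). The run returns to its start, so emit a `<polygon>` with points (Y-flipped): 43.448,6.487 83.688,6.487 83.688,16.750 43.448,16.750.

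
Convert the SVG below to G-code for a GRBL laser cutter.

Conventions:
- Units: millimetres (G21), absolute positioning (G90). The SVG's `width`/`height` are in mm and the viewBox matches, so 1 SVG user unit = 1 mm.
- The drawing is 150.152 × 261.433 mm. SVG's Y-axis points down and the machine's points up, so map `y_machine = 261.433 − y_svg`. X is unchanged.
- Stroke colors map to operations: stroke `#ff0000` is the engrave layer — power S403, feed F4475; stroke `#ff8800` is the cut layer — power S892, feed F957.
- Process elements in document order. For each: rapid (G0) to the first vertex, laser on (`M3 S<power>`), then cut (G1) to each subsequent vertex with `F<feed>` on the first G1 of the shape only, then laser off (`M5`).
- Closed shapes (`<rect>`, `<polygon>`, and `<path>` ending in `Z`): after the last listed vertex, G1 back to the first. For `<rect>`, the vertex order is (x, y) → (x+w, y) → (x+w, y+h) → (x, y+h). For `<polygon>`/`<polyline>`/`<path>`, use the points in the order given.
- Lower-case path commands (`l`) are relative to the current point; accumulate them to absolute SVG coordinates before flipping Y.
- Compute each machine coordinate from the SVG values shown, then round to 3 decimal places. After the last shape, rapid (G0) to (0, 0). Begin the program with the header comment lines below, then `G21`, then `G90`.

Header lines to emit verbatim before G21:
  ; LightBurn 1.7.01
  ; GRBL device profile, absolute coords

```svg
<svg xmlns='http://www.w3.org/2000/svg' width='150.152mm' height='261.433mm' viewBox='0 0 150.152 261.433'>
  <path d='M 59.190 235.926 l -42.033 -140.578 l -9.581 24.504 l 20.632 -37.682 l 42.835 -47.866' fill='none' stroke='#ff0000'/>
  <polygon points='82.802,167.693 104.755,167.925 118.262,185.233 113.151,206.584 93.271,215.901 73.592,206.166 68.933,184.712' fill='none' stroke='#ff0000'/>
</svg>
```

viewBox `0 0 150.152 261.433` with mm width/height → 1 unit = 1 mm. Flip: y_m = 261.433 − y_svg.

**Shape 1** — `<path>` open polyline, stroke `#ff0000` → engrave (S403, F4475). Machine vertices: (59.190,25.507) → (17.157,166.085) → (7.576,141.581) → (28.208,179.263) → (71.043,227.129). Open path.

**Shape 2** — `<polygon>` regular polygon, stroke `#ff0000` → engrave (S403, F4475). Machine vertices: (82.802,93.740) → (104.755,93.508) → (118.262,76.200) → (113.151,54.849) → (93.271,45.532) → (73.592,55.267) → (68.933,76.721) → (82.802,93.740). Closed: final G1 returns to the first vertex.

; LightBurn 1.7.01
; GRBL device profile, absolute coords
G21
G90
G0 X59.190 Y25.507
M3 S403
G1 X17.157 Y166.085 F4475
G1 X7.576 Y141.581
G1 X28.208 Y179.263
G1 X71.043 Y227.129
M5
G0 X82.802 Y93.740
M3 S403
G1 X104.755 Y93.508 F4475
G1 X118.262 Y76.200
G1 X113.151 Y54.849
G1 X93.271 Y45.532
G1 X73.592 Y55.267
G1 X68.933 Y76.721
G1 X82.802 Y93.740
M5
G0 X0.000 Y0.000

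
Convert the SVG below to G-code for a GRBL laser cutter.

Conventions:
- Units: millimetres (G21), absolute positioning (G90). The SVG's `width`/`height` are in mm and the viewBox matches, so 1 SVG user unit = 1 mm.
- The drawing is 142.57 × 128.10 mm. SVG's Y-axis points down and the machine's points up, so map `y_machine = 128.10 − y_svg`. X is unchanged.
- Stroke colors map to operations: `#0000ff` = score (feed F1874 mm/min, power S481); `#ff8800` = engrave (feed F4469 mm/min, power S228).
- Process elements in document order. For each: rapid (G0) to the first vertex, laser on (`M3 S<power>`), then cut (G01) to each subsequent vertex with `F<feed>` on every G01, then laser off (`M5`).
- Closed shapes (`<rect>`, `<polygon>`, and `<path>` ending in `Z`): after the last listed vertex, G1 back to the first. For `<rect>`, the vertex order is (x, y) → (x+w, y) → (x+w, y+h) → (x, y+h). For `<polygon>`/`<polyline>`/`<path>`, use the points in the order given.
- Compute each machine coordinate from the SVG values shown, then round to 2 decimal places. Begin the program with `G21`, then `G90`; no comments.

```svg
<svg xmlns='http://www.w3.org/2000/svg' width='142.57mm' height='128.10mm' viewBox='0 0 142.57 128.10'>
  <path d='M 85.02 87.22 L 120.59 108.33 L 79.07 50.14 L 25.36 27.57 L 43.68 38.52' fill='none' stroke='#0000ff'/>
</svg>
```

G21
G90
G0 X85.02 Y40.88
M3 S481
G01 X120.59 Y19.77 F1874
G01 X79.07 Y77.96 F1874
G01 X25.36 Y100.53 F1874
G01 X43.68 Y89.58 F1874
M5

Since the viewBox matches the mm dimensions, user units are millimetres directly. The only transform is the Y-flip y_m = 128.10 − y_svg.

Shape 1 is a open polyline drawn with `<path>`. Its stroke #0000ff means score at S481, F1874. After flipping Y the toolpath is (85.02,40.88) → (120.59,19.77) → (79.07,77.96) → (25.36,100.53) → (43.68,89.58).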